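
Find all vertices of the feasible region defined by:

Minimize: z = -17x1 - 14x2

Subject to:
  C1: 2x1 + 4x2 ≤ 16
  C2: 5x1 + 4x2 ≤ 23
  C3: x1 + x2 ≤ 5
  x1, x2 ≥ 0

(0, 0), (4.6, 0), (3, 2), (2, 3), (0, 4)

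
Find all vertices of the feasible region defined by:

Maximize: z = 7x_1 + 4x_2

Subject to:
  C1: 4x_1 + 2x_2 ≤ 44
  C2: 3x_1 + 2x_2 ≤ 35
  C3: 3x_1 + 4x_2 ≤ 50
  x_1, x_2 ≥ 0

(0, 0), (11, 0), (9, 4), (6.667, 7.5), (0, 12.5)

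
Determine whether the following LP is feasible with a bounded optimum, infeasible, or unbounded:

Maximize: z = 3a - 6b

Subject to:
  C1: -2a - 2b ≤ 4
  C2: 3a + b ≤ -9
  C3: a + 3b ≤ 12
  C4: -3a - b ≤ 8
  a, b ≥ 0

Infeasible (no feasible solution exists)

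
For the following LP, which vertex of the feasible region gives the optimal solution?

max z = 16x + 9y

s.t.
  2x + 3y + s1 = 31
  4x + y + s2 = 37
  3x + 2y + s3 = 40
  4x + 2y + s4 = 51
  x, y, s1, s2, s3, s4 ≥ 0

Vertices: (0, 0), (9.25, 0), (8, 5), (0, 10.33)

Evaluate the objective at each vertex of the feasible region:
  z(0, 0) = 0
  z(9.25, 0) = 148
  z(8, 5) = 173  ←
  z(0, 10.33) = 93
The maximum is at x = 8, y = 5.

(8, 5)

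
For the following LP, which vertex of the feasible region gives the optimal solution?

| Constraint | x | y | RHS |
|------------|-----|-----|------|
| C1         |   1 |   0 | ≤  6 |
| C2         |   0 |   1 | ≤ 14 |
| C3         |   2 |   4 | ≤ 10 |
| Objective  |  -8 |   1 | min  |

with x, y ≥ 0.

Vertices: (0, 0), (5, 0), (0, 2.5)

Evaluate the objective at each vertex of the feasible region:
  z(0, 0) = 0
  z(5, 0) = -40  ←
  z(0, 2.5) = 2.5
The minimum is at x = 5, y = 0.

(5, 0)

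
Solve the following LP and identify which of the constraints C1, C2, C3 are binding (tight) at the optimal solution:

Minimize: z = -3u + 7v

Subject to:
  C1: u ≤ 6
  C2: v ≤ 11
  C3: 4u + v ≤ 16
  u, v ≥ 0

At u = 4, v = 0, compute slack b - a·x for each constraint:
  C1: 6 − 4 = 2  (slack)
  C2: 11 − 0 = 11  (slack)
  C3: 16 − 16 = 0  (binding)

Optimal: u = 4, v = 0
Binding: C3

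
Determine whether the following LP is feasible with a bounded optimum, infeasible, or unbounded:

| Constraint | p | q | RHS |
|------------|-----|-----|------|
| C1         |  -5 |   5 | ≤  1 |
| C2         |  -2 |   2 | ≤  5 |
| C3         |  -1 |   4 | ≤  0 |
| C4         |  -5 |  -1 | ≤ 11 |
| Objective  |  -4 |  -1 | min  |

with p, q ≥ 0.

Unbounded (objective can decrease without bound)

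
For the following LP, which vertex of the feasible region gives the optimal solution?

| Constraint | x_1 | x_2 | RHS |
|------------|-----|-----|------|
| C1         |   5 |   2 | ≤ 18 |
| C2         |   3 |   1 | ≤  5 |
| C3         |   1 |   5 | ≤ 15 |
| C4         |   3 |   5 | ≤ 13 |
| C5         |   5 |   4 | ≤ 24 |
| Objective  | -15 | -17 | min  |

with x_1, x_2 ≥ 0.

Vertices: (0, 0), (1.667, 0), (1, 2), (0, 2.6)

Evaluate the objective at each vertex of the feasible region:
  z(0, 0) = 0
  z(1.667, 0) = -25
  z(1, 2) = -49  ←
  z(0, 2.6) = -44.2
The minimum is at x_1 = 1, x_2 = 2.

(1, 2)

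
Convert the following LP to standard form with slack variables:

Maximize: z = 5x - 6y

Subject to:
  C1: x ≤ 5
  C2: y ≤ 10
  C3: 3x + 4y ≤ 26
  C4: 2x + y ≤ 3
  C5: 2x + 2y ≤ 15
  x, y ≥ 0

max z = 5x - 6y

s.t.
  x + s1 = 5
  y + s2 = 10
  3x + 4y + s3 = 26
  2x + y + s4 = 3
  2x + 2y + s5 = 15
  x, y, s1, s2, s3, s4, s5 ≥ 0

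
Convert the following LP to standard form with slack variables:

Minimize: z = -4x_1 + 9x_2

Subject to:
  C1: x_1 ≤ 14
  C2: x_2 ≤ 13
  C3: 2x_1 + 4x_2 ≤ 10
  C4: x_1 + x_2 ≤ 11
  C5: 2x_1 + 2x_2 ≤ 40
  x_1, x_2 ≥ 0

min z = -4x_1 + 9x_2

s.t.
  x_1 + s1 = 14
  x_2 + s2 = 13
  2x_1 + 4x_2 + s3 = 10
  x_1 + x_2 + s4 = 11
  2x_1 + 2x_2 + s5 = 40
  x_1, x_2, s1, s2, s3, s4, s5 ≥ 0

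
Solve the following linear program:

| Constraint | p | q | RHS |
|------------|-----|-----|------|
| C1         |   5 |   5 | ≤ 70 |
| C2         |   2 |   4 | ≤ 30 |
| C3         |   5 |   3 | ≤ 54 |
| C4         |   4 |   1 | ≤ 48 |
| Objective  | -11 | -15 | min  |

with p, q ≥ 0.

Evaluate the objective at each vertex of the feasible region:
  z(0, 0) = 0
  z(10.8, 0) = -118.8
  z(9, 3) = -144  ←
  z(0, 7.5) = -112.5
The minimum is at p = 9, q = 3.

p = 9, q = 3, z = -144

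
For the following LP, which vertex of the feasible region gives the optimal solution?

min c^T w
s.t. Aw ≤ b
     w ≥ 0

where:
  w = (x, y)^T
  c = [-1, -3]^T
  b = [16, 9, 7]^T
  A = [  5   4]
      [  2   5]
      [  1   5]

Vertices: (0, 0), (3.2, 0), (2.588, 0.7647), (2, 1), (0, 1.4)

Evaluate the objective at each vertex of the feasible region:
  z(0, 0) = 0
  z(3.2, 0) = -3.2
  z(2.588, 0.7647) = -4.882
  z(2, 1) = -5  ←
  z(0, 1.4) = -4.2
The minimum is at x = 2, y = 1.

(2, 1)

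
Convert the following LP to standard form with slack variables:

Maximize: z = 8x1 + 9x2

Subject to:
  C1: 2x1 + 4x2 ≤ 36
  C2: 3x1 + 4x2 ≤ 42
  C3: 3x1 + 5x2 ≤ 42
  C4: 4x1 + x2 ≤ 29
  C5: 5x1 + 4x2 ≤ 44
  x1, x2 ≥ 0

max z = 8x1 + 9x2

s.t.
  2x1 + 4x2 + s1 = 36
  3x1 + 4x2 + s2 = 42
  3x1 + 5x2 + s3 = 42
  4x1 + x2 + s4 = 29
  5x1 + 4x2 + s5 = 44
  x1, x2, s1, s2, s3, s4, s5 ≥ 0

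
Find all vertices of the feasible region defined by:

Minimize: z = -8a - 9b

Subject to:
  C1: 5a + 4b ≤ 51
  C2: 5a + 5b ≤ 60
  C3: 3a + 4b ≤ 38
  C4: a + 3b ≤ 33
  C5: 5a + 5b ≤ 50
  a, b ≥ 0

(0, 0), (10, 0), (2, 8), (0, 9.5)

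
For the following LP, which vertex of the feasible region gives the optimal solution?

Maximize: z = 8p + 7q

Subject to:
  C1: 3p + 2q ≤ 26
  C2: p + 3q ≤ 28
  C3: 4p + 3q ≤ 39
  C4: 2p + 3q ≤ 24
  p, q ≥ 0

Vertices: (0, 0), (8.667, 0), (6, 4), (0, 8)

Evaluate the objective at each vertex of the feasible region:
  z(0, 0) = 0
  z(8.667, 0) = 69.33
  z(6, 4) = 76  ←
  z(0, 8) = 56
The maximum is at p = 6, q = 4.

(6, 4)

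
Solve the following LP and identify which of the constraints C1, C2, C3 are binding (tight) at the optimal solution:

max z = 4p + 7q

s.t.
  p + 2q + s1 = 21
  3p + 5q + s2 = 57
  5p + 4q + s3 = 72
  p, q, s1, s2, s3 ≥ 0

At p = 9, q = 6, compute slack b - a·x for each constraint:
  C1: 21 − 21 = 0  (binding)
  C2: 57 − 57 = 0  (binding)
  C3: 72 − 69 = 3  (slack)

Optimal: p = 9, q = 6
Binding: C1, C2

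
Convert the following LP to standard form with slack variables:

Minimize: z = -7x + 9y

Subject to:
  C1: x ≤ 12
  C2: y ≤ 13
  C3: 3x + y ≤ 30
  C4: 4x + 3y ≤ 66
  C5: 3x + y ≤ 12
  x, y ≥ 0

min z = -7x + 9y

s.t.
  x + s1 = 12
  y + s2 = 13
  3x + y + s3 = 30
  4x + 3y + s4 = 66
  3x + y + s5 = 12
  x, y, s1, s2, s3, s4, s5 ≥ 0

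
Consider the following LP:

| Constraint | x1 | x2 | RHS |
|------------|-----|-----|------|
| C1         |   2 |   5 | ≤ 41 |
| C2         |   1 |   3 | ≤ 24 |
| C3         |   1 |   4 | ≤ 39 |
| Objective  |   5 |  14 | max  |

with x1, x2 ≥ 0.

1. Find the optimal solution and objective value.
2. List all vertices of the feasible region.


1. x1 = 3, x2 = 7, z = 113
2. (0, 0), (20.5, 0), (3, 7), (0, 8)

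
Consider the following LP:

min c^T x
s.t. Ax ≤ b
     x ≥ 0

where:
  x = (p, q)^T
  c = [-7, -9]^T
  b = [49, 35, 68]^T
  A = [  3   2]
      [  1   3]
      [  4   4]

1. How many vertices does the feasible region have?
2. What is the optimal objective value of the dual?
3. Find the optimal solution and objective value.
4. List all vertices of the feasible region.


1. 5
2. -137
3. p = 8, q = 9, z = -137
4. (0, 0), (16.33, 0), (15, 2), (8, 9), (0, 11.67)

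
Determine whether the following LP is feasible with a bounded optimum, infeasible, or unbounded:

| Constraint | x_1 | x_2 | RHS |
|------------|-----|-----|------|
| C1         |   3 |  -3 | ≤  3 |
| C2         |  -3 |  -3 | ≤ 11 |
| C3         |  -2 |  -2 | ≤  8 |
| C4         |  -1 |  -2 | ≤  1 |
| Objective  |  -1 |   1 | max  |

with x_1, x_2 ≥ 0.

Unbounded (objective can increase without bound)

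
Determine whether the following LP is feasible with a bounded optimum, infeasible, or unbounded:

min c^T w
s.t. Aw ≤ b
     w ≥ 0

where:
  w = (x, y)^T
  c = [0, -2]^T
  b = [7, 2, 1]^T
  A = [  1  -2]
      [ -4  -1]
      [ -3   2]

Unbounded (objective can decrease without bound)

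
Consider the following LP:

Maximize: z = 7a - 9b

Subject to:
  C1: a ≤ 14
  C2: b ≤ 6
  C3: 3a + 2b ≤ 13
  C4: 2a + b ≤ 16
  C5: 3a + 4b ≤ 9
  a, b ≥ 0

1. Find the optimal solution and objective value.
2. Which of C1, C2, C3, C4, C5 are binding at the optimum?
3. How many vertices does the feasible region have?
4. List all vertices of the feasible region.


1. a = 3, b = 0, z = 21
2. C5
3. 3
4. (0, 0), (3, 0), (0, 2.25)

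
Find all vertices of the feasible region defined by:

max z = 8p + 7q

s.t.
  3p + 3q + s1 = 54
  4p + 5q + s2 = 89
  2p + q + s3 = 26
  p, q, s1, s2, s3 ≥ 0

(0, 0), (13, 0), (8, 10), (1, 17), (0, 17.8)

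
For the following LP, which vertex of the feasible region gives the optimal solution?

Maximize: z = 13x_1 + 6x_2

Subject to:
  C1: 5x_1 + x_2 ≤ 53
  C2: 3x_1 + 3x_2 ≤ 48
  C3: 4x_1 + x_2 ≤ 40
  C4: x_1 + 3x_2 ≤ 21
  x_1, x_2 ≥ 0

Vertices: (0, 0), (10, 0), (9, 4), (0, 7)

Evaluate the objective at each vertex of the feasible region:
  z(0, 0) = 0
  z(10, 0) = 130
  z(9, 4) = 141  ←
  z(0, 7) = 42
The maximum is at x_1 = 9, x_2 = 4.

(9, 4)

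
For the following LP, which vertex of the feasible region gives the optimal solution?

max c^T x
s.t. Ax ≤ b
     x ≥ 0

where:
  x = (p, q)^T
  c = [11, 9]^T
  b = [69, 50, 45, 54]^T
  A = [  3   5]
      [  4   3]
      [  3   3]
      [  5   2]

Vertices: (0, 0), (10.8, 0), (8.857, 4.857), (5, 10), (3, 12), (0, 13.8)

Evaluate the objective at each vertex of the feasible region:
  z(0, 0) = 0
  z(10.8, 0) = 118.8
  z(8.857, 4.857) = 141.1
  z(5, 10) = 145  ←
  z(3, 12) = 141
  z(0, 13.8) = 124.2
The maximum is at p = 5, q = 10.

(5, 10)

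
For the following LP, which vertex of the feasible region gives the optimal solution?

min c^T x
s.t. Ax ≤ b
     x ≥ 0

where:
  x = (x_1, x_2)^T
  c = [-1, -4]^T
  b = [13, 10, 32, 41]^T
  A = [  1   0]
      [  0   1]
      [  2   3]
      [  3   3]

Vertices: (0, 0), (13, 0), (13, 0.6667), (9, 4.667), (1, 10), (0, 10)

Evaluate the objective at each vertex of the feasible region:
  z(0, 0) = 0
  z(13, 0) = -13
  z(13, 0.6667) = -15.67
  z(9, 4.667) = -27.67
  z(1, 10) = -41  ←
  z(0, 10) = -40
The minimum is at x_1 = 1, x_2 = 10.

(1, 10)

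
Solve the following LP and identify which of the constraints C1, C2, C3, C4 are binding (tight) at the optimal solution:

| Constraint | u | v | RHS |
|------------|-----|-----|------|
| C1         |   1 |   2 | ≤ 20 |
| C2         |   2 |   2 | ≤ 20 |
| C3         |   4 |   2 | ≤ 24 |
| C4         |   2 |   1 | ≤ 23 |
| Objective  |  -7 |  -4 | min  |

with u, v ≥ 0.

At u = 2, v = 8, compute slack b - a·x for each constraint:
  C1: 20 − 18 = 2  (slack)
  C2: 20 − 20 = 0  (binding)
  C3: 24 − 24 = 0  (binding)
  C4: 23 − 12 = 11  (slack)

Optimal: u = 2, v = 8
Binding: C2, C3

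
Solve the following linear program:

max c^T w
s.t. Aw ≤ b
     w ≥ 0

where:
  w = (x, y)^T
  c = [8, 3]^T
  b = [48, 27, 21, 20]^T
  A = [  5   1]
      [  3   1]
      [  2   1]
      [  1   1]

Evaluate the objective at each vertex of the feasible region:
  z(0, 0) = 0
  z(9, 0) = 72
  z(6, 9) = 75  ←
  z(1, 19) = 65
  z(0, 20) = 60
The maximum is at x = 6, y = 9.

x = 6, y = 9, z = 75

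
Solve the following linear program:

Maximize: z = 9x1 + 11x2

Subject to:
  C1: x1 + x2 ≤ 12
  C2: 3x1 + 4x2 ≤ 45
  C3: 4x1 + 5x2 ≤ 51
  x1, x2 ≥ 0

Evaluate the objective at each vertex of the feasible region:
  z(0, 0) = 0
  z(12, 0) = 108
  z(9, 3) = 114  ←
  z(0, 10.2) = 112.2
The maximum is at x1 = 9, x2 = 3.

x1 = 9, x2 = 3, z = 114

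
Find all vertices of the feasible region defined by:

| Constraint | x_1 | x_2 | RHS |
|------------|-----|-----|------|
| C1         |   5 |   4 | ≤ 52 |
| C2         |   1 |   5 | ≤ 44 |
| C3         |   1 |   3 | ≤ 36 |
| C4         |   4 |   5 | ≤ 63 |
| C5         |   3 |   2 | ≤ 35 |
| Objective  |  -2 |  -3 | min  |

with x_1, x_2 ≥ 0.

(0, 0), (10.4, 0), (4, 8), (0, 8.8)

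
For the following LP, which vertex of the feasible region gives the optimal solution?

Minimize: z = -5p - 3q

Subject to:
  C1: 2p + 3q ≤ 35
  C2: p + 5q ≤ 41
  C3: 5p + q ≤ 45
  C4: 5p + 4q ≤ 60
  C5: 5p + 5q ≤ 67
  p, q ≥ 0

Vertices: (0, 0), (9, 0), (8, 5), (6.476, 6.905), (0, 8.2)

Evaluate the objective at each vertex of the feasible region:
  z(0, 0) = 0
  z(9, 0) = -45
  z(8, 5) = -55  ←
  z(6.476, 6.905) = -53.1
  z(0, 8.2) = -24.6
The minimum is at p = 8, q = 5.

(8, 5)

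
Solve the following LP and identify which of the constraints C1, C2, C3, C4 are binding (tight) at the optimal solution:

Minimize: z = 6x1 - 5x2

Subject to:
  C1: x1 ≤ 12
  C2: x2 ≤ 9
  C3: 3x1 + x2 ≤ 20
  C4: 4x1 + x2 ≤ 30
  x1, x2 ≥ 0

At x1 = 0, x2 = 9, compute slack b - a·x for each constraint:
  C1: 12 − 0 = 12  (slack)
  C2: 9 − 9 = 0  (binding)
  C3: 20 − 9 = 11  (slack)
  C4: 30 − 9 = 21  (slack)

Optimal: x1 = 0, x2 = 9
Binding: C2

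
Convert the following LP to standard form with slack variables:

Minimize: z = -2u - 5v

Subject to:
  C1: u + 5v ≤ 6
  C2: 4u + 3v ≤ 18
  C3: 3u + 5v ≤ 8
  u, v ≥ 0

min z = -2u - 5v

s.t.
  u + 5v + s1 = 6
  4u + 3v + s2 = 18
  3u + 5v + s3 = 8
  u, v, s1, s2, s3 ≥ 0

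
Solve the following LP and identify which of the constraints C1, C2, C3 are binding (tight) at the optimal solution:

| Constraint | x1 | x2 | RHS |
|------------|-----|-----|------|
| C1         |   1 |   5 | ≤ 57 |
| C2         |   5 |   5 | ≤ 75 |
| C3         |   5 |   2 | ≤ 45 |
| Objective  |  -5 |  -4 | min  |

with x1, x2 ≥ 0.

At x1 = 5, x2 = 10, compute slack b - a·x for each constraint:
  C1: 57 − 55 = 2  (slack)
  C2: 75 − 75 = 0  (binding)
  C3: 45 − 45 = 0  (binding)

Optimal: x1 = 5, x2 = 10
Binding: C2, C3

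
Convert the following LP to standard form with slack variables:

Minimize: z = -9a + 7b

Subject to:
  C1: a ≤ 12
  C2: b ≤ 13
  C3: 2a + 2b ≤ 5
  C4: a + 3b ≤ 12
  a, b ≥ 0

min z = -9a + 7b

s.t.
  a + s1 = 12
  b + s2 = 13
  2a + 2b + s3 = 5
  a + 3b + s4 = 12
  a, b, s1, s2, s3, s4 ≥ 0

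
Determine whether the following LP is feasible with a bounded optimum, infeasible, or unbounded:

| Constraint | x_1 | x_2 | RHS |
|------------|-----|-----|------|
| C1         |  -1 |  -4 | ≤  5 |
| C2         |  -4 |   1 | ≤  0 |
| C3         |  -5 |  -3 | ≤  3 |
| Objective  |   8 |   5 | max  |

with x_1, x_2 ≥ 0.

Unbounded (objective can increase without bound)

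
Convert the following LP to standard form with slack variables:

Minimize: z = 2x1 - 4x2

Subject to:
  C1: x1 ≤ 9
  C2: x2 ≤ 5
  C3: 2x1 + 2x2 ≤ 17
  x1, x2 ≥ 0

min z = 2x1 - 4x2

s.t.
  x1 + s1 = 9
  x2 + s2 = 5
  2x1 + 2x2 + s3 = 17
  x1, x2, s1, s2, s3 ≥ 0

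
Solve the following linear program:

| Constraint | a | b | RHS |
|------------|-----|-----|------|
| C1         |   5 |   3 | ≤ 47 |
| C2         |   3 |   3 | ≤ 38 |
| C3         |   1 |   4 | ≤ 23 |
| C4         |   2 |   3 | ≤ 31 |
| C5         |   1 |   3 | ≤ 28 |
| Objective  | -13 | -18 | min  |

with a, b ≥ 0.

Evaluate the objective at each vertex of the feasible region:
  z(0, 0) = 0
  z(9.4, 0) = -122.2
  z(7, 4) = -163  ←
  z(0, 5.75) = -103.5
The minimum is at a = 7, b = 4.

a = 7, b = 4, z = -163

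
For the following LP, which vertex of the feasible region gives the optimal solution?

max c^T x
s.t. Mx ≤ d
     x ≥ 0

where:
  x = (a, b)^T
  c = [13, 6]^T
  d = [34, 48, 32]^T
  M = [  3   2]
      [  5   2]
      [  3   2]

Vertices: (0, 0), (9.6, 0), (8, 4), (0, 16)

Evaluate the objective at each vertex of the feasible region:
  z(0, 0) = 0
  z(9.6, 0) = 124.8
  z(8, 4) = 128  ←
  z(0, 16) = 96
The maximum is at a = 8, b = 4.

(8, 4)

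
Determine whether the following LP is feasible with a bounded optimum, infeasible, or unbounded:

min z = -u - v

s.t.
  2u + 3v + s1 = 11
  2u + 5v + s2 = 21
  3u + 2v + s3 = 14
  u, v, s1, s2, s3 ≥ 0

Feasible with a bounded optimal solution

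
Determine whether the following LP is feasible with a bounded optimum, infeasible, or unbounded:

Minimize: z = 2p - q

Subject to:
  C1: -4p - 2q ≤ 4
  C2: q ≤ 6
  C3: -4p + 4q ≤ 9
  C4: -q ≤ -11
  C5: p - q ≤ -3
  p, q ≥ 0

Infeasible (no feasible solution exists)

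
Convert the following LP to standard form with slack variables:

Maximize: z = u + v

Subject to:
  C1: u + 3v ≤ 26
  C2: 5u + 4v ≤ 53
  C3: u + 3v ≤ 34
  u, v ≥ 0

max z = u + v

s.t.
  u + 3v + s1 = 26
  5u + 4v + s2 = 53
  u + 3v + s3 = 34
  u, v, s1, s2, s3 ≥ 0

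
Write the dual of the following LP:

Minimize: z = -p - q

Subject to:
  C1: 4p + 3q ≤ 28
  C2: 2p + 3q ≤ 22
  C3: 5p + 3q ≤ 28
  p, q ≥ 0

Primal min cᵀx s.t. Ax ≤ b, x ≥ 0  →  Dual max −bᵀy s.t. Aᵀy ≥ −c, y ≥ 0.

Maximize: z = -28y1 - 22y2 - 28y3

Subject to:
  4y1 + 2y2 + 5y3 ≥ 1
  3y1 + 3y2 + 3y3 ≥ 1
  y1, y2, y3 ≥ 0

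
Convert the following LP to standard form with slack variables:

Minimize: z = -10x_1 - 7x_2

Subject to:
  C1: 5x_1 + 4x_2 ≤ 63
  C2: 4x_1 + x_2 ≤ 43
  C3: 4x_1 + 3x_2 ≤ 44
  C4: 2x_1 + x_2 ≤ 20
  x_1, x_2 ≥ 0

min z = -10x_1 - 7x_2

s.t.
  5x_1 + 4x_2 + s1 = 63
  4x_1 + x_2 + s2 = 43
  4x_1 + 3x_2 + s3 = 44
  2x_1 + x_2 + s4 = 20
  x_1, x_2, s1, s2, s3, s4 ≥ 0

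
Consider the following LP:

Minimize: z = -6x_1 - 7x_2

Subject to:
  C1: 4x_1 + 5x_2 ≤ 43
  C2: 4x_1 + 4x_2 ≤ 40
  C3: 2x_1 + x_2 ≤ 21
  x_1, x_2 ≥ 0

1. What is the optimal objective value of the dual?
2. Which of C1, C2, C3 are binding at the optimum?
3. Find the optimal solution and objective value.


1. -63
2. C1, C2
3. x_1 = 7, x_2 = 3, z = -63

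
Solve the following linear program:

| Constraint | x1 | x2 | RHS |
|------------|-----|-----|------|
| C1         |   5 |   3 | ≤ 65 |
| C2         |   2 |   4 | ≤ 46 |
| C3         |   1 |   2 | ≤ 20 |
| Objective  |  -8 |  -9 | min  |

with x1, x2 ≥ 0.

Evaluate the objective at each vertex of the feasible region:
  z(0, 0) = 0
  z(13, 0) = -104
  z(10, 5) = -125  ←
  z(0, 10) = -90
The minimum is at x1 = 10, x2 = 5.

x1 = 10, x2 = 5, z = -125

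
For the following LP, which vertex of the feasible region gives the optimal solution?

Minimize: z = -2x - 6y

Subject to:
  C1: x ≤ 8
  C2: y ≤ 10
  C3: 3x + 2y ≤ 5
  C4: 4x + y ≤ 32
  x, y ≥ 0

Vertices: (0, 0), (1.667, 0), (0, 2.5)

Evaluate the objective at each vertex of the feasible region:
  z(0, 0) = 0
  z(1.667, 0) = -3.333
  z(0, 2.5) = -15  ←
The minimum is at x = 0, y = 2.5.

(0, 2.5)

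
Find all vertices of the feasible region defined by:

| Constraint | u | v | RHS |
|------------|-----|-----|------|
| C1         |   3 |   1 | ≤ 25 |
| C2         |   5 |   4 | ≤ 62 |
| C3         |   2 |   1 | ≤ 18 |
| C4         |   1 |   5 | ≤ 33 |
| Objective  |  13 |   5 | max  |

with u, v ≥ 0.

(0, 0), (8.333, 0), (7, 4), (6.333, 5.333), (0, 6.6)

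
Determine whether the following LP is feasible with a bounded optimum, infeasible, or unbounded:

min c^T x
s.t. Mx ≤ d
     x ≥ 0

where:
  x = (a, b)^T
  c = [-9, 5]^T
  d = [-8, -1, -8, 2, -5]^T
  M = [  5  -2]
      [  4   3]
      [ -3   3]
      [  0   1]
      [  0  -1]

Infeasible (no feasible solution exists)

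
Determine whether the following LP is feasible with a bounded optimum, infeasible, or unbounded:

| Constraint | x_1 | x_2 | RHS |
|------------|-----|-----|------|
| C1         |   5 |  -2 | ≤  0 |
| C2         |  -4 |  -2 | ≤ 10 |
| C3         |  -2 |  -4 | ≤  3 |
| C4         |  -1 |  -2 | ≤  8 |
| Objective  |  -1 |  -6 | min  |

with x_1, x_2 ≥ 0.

Unbounded (objective can decrease without bound)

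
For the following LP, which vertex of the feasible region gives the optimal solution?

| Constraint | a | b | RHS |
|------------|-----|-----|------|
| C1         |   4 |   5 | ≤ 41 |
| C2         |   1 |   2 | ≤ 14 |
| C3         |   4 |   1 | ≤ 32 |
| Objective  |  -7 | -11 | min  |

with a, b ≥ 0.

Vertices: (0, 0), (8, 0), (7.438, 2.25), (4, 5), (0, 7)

Evaluate the objective at each vertex of the feasible region:
  z(0, 0) = 0
  z(8, 0) = -56
  z(7.438, 2.25) = -76.81
  z(4, 5) = -83  ←
  z(0, 7) = -77
The minimum is at a = 4, b = 5.

(4, 5)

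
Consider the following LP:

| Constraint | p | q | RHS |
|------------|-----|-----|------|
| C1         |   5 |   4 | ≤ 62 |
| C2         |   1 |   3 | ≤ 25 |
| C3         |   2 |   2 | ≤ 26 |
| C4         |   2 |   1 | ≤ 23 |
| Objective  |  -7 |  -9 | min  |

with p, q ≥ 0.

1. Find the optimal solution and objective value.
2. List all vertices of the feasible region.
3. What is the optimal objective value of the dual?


1. p = 7, q = 6, z = -103
2. (0, 0), (11.5, 0), (10, 3), (7, 6), (0, 8.333)
3. -103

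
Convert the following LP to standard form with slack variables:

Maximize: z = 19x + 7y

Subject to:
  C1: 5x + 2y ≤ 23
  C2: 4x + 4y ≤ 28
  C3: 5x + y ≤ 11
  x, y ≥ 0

max z = 19x + 7y

s.t.
  5x + 2y + s1 = 23
  4x + 4y + s2 = 28
  5x + y + s3 = 11
  x, y, s1, s2, s3 ≥ 0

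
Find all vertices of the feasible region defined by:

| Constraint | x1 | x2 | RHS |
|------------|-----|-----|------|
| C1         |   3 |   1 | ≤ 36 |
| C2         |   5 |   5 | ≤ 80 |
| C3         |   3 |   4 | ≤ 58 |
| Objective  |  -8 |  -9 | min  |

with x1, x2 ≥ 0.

(0, 0), (12, 0), (10, 6), (6, 10), (0, 14.5)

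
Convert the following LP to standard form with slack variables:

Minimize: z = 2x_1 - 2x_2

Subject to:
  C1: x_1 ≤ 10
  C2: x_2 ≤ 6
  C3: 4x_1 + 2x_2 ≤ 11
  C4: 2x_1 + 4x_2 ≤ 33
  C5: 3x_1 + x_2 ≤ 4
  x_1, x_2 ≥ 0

min z = 2x_1 - 2x_2

s.t.
  x_1 + s1 = 10
  x_2 + s2 = 6
  4x_1 + 2x_2 + s3 = 11
  2x_1 + 4x_2 + s4 = 33
  3x_1 + x_2 + s5 = 4
  x_1, x_2, s1, s2, s3, s4, s5 ≥ 0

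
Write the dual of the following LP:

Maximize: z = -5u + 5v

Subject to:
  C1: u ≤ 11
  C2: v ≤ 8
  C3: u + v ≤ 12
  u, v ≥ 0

Primal max cᵀx s.t. Ax ≤ b, x ≥ 0  →  Dual min bᵀy s.t. Aᵀy ≥ c, y ≥ 0.

Minimize: z = 11y1 + 8y2 + 12y3

Subject to:
  y1 + y3 ≥ -5
  y2 + y3 ≥ 5
  y1, y2, y3 ≥ 0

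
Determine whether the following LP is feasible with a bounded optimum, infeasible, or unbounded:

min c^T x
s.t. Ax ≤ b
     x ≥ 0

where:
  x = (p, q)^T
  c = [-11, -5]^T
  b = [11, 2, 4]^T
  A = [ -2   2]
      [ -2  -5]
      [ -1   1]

Unbounded (objective can decrease without bound)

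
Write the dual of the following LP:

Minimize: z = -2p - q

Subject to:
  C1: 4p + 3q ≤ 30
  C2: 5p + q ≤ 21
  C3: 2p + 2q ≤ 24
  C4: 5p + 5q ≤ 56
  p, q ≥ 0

Primal min cᵀx s.t. Ax ≤ b, x ≥ 0  →  Dual max −bᵀy s.t. Aᵀy ≥ −c, y ≥ 0.

Maximize: z = -30y1 - 21y2 - 24y3 - 56y4

Subject to:
  4y1 + 5y2 + 2y3 + 5y4 ≥ 2
  3y1 + y2 + 2y3 + 5y4 ≥ 1
  y1, y2, y3, y4 ≥ 0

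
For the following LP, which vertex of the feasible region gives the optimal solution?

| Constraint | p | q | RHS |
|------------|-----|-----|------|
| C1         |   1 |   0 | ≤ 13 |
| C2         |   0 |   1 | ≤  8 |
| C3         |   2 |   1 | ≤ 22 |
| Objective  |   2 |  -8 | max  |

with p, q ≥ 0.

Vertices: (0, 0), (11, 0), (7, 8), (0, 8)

Evaluate the objective at each vertex of the feasible region:
  z(0, 0) = 0
  z(11, 0) = 22  ←
  z(7, 8) = -50
  z(0, 8) = -64
The maximum is at p = 11, q = 0.

(11, 0)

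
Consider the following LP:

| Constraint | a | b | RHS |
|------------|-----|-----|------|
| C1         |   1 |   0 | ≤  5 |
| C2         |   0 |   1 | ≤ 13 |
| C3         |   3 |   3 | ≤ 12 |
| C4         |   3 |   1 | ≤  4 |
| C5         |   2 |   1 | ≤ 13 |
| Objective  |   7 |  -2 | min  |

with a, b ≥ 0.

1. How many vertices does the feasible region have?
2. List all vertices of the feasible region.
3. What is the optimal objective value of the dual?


1. 3
2. (0, 0), (1.333, 0), (0, 4)
3. -8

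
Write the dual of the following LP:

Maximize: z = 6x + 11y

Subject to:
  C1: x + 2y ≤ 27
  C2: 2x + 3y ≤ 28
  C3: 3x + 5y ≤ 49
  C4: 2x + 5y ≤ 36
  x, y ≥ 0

Primal max cᵀx s.t. Ax ≤ b, x ≥ 0  →  Dual min bᵀy s.t. Aᵀy ≥ c, y ≥ 0.

Minimize: z = 27y1 + 28y2 + 49y3 + 36y4

Subject to:
  y1 + 2y2 + 3y3 + 2y4 ≥ 6
  2y1 + 3y2 + 5y3 + 5y4 ≥ 11
  y1, y2, y3, y4 ≥ 0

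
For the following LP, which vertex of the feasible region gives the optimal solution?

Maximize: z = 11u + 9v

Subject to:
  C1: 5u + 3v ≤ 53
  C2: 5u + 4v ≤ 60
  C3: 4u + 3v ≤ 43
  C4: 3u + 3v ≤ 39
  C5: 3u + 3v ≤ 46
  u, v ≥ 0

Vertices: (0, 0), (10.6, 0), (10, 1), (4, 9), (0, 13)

Evaluate the objective at each vertex of the feasible region:
  z(0, 0) = 0
  z(10.6, 0) = 116.6
  z(10, 1) = 119
  z(4, 9) = 125  ←
  z(0, 13) = 117
The maximum is at u = 4, v = 9.

(4, 9)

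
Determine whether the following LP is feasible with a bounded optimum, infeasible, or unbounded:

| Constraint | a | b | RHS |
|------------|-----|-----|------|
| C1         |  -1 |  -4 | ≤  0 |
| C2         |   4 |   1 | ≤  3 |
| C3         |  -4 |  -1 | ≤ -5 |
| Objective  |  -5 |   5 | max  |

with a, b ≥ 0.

Infeasible (no feasible solution exists)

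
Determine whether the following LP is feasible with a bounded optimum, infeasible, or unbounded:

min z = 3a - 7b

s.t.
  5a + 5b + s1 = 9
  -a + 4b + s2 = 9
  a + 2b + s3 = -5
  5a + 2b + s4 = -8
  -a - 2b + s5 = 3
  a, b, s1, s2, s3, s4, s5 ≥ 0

Infeasible (no feasible solution exists)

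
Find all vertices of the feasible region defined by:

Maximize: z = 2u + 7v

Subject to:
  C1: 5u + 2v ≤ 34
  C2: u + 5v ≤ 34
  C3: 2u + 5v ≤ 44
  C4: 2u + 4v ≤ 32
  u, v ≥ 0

(0, 0), (6.8, 0), (4.5, 5.75), (4, 6), (0, 6.8)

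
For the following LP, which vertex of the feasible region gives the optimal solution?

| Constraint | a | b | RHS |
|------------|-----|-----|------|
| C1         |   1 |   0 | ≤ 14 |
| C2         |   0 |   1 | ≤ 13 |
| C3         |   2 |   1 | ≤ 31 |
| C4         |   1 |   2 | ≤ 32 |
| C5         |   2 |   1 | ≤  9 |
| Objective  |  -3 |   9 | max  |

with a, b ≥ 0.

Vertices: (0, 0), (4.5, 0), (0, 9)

Evaluate the objective at each vertex of the feasible region:
  z(0, 0) = 0
  z(4.5, 0) = -13.5
  z(0, 9) = 81  ←
The maximum is at a = 0, b = 9.

(0, 9)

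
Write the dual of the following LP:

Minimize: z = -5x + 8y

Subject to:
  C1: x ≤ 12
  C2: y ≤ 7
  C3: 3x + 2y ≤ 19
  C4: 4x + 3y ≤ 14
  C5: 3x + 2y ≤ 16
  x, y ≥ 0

Primal min cᵀx s.t. Ax ≤ b, x ≥ 0  →  Dual max −bᵀy s.t. Aᵀy ≥ −c, y ≥ 0.

Maximize: z = -12y1 - 7y2 - 19y3 - 14y4 - 16y5

Subject to:
  y1 + 3y3 + 4y4 + 3y5 ≥ 5
  y2 + 2y3 + 3y4 + 2y5 ≥ -8
  y1, y2, y3, y4, y5 ≥ 0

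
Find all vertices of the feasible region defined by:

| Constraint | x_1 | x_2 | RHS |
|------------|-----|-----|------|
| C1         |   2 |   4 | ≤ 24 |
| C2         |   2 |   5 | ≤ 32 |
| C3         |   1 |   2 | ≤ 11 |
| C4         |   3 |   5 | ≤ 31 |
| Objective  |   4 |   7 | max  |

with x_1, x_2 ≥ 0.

(0, 0), (10.33, 0), (7, 2), (0, 5.5)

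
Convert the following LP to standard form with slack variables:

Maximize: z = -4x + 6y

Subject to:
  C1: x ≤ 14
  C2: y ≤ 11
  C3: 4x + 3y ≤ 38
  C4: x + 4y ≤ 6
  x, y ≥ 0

max z = -4x + 6y

s.t.
  x + s1 = 14
  y + s2 = 11
  4x + 3y + s3 = 38
  x + 4y + s4 = 6
  x, y, s1, s2, s3, s4 ≥ 0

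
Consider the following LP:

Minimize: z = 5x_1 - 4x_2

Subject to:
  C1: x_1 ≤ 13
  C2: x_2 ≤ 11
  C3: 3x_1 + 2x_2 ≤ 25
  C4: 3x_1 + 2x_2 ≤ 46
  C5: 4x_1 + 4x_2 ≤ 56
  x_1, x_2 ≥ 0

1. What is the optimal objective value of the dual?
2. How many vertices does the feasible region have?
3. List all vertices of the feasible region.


1. -44
2. 4
3. (0, 0), (8.333, 0), (1, 11), (0, 11)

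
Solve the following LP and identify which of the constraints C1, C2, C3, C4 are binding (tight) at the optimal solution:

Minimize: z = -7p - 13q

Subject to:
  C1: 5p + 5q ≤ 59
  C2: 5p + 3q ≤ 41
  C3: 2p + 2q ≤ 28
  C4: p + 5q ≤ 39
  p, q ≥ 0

At p = 4, q = 7, compute slack b - a·x for each constraint:
  C1: 59 − 55 = 4  (slack)
  C2: 41 − 41 = 0  (binding)
  C3: 28 − 22 = 6  (slack)
  C4: 39 − 39 = 0  (binding)

Optimal: p = 4, q = 7
Binding: C2, C4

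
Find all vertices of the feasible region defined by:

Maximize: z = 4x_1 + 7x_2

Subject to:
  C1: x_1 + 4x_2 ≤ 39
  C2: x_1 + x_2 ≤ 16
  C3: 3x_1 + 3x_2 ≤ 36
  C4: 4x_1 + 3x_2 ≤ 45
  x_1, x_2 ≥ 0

(0, 0), (11.25, 0), (9, 3), (3, 9), (0, 9.75)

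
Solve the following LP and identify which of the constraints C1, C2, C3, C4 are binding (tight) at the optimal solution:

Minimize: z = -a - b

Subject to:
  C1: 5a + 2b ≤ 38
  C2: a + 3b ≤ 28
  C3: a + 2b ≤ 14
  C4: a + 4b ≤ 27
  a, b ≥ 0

At a = 6, b = 4, compute slack b - a·x for each constraint:
  C1: 38 − 38 = 0  (binding)
  C2: 28 − 18 = 10  (slack)
  C3: 14 − 14 = 0  (binding)
  C4: 27 − 22 = 5  (slack)

Optimal: a = 6, b = 4
Binding: C1, C3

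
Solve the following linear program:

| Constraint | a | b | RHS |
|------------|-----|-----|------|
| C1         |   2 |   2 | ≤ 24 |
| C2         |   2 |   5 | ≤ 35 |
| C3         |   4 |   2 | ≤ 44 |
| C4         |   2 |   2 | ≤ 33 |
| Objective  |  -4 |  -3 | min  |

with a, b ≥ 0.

Evaluate the objective at each vertex of the feasible region:
  z(0, 0) = 0
  z(11, 0) = -44
  z(10, 2) = -46  ←
  z(8.333, 3.667) = -44.33
  z(0, 7) = -21
The minimum is at a = 10, b = 2.

a = 10, b = 2, z = -46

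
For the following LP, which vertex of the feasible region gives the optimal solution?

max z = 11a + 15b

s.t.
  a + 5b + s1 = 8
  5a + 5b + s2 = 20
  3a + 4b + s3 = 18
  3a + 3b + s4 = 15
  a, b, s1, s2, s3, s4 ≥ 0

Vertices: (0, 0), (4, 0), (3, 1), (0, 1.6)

Evaluate the objective at each vertex of the feasible region:
  z(0, 0) = 0
  z(4, 0) = 44
  z(3, 1) = 48  ←
  z(0, 1.6) = 24
The maximum is at a = 3, b = 1.

(3, 1)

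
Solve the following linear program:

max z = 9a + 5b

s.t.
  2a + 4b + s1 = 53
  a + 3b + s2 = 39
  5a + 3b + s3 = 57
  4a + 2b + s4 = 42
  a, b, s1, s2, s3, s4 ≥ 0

Evaluate the objective at each vertex of the feasible region:
  z(0, 0) = 0
  z(10.5, 0) = 94.5
  z(6, 9) = 99  ←
  z(4.929, 10.79) = 98.29
  z(1.5, 12.5) = 76
  z(0, 13) = 65
The maximum is at a = 6, b = 9.

a = 6, b = 9, z = 99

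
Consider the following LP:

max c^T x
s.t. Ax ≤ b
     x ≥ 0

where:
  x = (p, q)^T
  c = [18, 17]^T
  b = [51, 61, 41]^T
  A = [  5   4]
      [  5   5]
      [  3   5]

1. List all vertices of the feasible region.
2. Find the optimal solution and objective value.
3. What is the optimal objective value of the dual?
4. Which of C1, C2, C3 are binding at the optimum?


1. (0, 0), (10.2, 0), (7, 4), (0, 8.2)
2. p = 7, q = 4, z = 194
3. 194
4. C1, C3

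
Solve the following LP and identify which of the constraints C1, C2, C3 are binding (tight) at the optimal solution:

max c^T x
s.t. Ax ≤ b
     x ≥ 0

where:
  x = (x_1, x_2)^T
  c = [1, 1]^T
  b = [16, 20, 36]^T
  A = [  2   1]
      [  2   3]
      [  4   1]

At x_1 = 7, x_2 = 2, compute slack b - a·x for each constraint:
  C1: 16 − 16 = 0  (binding)
  C2: 20 − 20 = 0  (binding)
  C3: 36 − 30 = 6  (slack)

Optimal: x_1 = 7, x_2 = 2
Binding: C1, C2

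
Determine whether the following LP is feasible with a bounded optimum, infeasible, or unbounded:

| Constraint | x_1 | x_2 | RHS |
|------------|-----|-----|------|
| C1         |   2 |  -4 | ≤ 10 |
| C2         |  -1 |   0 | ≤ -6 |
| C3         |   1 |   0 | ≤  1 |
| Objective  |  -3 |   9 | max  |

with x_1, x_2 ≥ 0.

Infeasible (no feasible solution exists)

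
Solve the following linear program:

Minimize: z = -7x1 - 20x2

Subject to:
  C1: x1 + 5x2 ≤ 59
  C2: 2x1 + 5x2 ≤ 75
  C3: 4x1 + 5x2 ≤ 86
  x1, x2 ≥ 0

Evaluate the objective at each vertex of the feasible region:
  z(0, 0) = 0
  z(21.5, 0) = -150.5
  z(9, 10) = -263  ←
  z(0, 11.8) = -236
The minimum is at x1 = 9, x2 = 10.

x1 = 9, x2 = 10, z = -263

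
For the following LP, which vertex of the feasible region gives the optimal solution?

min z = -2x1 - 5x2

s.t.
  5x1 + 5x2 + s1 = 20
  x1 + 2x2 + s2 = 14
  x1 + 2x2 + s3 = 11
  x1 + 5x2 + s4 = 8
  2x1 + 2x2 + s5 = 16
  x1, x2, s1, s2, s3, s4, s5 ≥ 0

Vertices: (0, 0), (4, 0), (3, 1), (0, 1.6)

Evaluate the objective at each vertex of the feasible region:
  z(0, 0) = 0
  z(4, 0) = -8
  z(3, 1) = -11  ←
  z(0, 1.6) = -8
The minimum is at x1 = 3, x2 = 1.

(3, 1)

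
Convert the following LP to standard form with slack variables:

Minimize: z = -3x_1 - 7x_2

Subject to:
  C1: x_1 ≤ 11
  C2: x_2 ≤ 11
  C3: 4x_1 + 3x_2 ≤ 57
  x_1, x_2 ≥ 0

min z = -3x_1 - 7x_2

s.t.
  x_1 + s1 = 11
  x_2 + s2 = 11
  4x_1 + 3x_2 + s3 = 57
  x_1, x_2, s1, s2, s3 ≥ 0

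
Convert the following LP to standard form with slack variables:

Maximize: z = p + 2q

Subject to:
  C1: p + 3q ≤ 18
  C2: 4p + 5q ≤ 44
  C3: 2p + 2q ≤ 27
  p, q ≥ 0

max z = p + 2q

s.t.
  p + 3q + s1 = 18
  4p + 5q + s2 = 44
  2p + 2q + s3 = 27
  p, q, s1, s2, s3 ≥ 0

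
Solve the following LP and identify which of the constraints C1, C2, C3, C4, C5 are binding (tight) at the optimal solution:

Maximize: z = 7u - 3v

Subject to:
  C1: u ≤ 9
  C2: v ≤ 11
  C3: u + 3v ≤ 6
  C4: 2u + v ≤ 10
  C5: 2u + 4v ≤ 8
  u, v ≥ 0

At u = 4, v = 0, compute slack b - a·x for each constraint:
  C1: 9 − 4 = 5  (slack)
  C2: 11 − 0 = 11  (slack)
  C3: 6 − 4 = 2  (slack)
  C4: 10 − 8 = 2  (slack)
  C5: 8 − 8 = 0  (binding)

Optimal: u = 4, v = 0
Binding: C5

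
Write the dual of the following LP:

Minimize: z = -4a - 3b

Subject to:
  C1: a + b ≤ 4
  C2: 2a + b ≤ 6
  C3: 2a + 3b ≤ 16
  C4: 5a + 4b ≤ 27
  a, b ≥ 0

Primal min cᵀx s.t. Ax ≤ b, x ≥ 0  →  Dual max −bᵀy s.t. Aᵀy ≥ −c, y ≥ 0.

Maximize: z = -4y1 - 6y2 - 16y3 - 27y4

Subject to:
  y1 + 2y2 + 2y3 + 5y4 ≥ 4
  y1 + y2 + 3y3 + 4y4 ≥ 3
  y1, y2, y3, y4 ≥ 0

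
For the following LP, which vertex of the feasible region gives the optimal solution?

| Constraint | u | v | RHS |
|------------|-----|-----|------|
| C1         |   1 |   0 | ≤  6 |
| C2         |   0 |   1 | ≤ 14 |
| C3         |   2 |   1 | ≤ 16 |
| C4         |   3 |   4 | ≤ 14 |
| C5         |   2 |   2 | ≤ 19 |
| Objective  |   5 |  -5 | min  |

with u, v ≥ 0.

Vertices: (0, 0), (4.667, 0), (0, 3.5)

Evaluate the objective at each vertex of the feasible region:
  z(0, 0) = 0
  z(4.667, 0) = 23.33
  z(0, 3.5) = -17.5  ←
The minimum is at u = 0, v = 3.5.

(0, 3.5)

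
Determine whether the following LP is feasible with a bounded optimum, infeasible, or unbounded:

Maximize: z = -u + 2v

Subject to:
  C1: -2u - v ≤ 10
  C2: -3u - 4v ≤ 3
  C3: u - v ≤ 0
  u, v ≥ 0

Unbounded (objective can increase without bound)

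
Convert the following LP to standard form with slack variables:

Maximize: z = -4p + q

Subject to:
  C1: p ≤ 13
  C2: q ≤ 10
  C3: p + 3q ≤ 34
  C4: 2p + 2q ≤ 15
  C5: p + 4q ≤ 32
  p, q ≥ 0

max z = -4p + q

s.t.
  p + s1 = 13
  q + s2 = 10
  p + 3q + s3 = 34
  2p + 2q + s4 = 15
  p + 4q + s5 = 32
  p, q, s1, s2, s3, s4, s5 ≥ 0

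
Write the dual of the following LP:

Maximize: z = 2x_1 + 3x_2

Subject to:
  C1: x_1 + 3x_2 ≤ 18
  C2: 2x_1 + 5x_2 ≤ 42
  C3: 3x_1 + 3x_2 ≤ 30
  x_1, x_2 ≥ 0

Primal max cᵀx s.t. Ax ≤ b, x ≥ 0  →  Dual min bᵀy s.t. Aᵀy ≥ c, y ≥ 0.

Minimize: z = 18y1 + 42y2 + 30y3

Subject to:
  y1 + 2y2 + 3y3 ≥ 2
  3y1 + 5y2 + 3y3 ≥ 3
  y1, y2, y3 ≥ 0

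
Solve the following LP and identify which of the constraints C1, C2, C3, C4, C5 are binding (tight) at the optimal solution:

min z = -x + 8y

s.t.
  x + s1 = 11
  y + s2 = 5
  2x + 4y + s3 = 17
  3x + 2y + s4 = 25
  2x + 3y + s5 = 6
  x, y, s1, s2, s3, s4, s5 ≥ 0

At x = 3, y = 0, compute slack b - a·x for each constraint:
  C1: 11 − 3 = 8  (slack)
  C2: 5 − 0 = 5  (slack)
  C3: 17 − 6 = 11  (slack)
  C4: 25 − 9 = 16  (slack)
  C5: 6 − 6 = 0  (binding)

Optimal: x = 3, y = 0
Binding: C5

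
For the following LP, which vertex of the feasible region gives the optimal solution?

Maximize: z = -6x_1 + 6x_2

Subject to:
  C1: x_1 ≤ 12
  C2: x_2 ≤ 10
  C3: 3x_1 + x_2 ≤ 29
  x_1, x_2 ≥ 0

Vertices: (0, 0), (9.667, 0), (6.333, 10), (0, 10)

Evaluate the objective at each vertex of the feasible region:
  z(0, 0) = 0
  z(9.667, 0) = -58
  z(6.333, 10) = 22
  z(0, 10) = 60  ←
The maximum is at x_1 = 0, x_2 = 10.

(0, 10)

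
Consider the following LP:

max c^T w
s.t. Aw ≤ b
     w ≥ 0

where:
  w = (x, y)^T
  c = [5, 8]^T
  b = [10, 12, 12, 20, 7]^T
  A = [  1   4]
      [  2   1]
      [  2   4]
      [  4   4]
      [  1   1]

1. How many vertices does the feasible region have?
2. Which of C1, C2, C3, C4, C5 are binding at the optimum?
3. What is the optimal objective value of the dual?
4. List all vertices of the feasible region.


1. 5
2. C3, C4
3. 28
4. (0, 0), (5, 0), (4, 1), (2, 2), (0, 2.5)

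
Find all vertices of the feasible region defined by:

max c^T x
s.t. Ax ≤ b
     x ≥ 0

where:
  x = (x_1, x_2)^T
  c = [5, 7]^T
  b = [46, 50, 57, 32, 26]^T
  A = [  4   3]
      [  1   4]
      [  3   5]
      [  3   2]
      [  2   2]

(0, 0), (10.67, 0), (6, 7), (4, 9), (0, 11.4)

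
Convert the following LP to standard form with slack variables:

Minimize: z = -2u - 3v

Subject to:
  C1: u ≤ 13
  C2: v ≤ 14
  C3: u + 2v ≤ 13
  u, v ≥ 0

min z = -2u - 3v

s.t.
  u + s1 = 13
  v + s2 = 14
  u + 2v + s3 = 13
  u, v, s1, s2, s3 ≥ 0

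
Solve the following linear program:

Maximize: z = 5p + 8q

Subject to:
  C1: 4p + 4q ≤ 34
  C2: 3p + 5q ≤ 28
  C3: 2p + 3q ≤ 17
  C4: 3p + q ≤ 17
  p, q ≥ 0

Evaluate the objective at each vertex of the feasible region:
  z(0, 0) = 0
  z(5.667, 0) = 28.33
  z(4.857, 2.429) = 43.71
  z(1, 5) = 45  ←
  z(0, 5.6) = 44.8
The maximum is at p = 1, q = 5.

p = 1, q = 5, z = 45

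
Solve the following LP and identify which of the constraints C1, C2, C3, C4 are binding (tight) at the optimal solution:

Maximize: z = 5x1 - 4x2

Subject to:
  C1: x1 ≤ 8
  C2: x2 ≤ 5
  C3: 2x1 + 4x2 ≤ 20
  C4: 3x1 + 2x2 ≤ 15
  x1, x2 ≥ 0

At x1 = 5, x2 = 0, compute slack b - a·x for each constraint:
  C1: 8 − 5 = 3  (slack)
  C2: 5 − 0 = 5  (slack)
  C3: 20 − 10 = 10  (slack)
  C4: 15 − 15 = 0  (binding)

Optimal: x1 = 5, x2 = 0
Binding: C4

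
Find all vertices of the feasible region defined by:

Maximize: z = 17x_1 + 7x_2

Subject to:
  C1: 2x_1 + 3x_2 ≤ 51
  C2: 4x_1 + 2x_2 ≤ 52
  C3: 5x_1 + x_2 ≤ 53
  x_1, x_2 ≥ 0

(0, 0), (10.6, 0), (9, 8), (6.75, 12.5), (0, 17)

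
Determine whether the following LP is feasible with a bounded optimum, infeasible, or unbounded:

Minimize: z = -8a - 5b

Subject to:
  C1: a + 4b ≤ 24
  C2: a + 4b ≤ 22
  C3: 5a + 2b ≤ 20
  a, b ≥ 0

Feasible with a bounded optimal solution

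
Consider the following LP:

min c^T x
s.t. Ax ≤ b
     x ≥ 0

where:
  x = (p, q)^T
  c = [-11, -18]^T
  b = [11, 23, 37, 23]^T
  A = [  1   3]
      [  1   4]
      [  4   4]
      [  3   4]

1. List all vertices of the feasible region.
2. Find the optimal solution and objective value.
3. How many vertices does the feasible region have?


1. (0, 0), (7.667, 0), (5, 2), (0, 3.667)
2. p = 5, q = 2, z = -91
3. 4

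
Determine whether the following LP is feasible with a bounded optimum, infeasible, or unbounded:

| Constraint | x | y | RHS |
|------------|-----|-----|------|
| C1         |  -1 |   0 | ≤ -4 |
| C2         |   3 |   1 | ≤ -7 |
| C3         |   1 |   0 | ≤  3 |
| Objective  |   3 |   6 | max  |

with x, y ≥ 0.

Infeasible (no feasible solution exists)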